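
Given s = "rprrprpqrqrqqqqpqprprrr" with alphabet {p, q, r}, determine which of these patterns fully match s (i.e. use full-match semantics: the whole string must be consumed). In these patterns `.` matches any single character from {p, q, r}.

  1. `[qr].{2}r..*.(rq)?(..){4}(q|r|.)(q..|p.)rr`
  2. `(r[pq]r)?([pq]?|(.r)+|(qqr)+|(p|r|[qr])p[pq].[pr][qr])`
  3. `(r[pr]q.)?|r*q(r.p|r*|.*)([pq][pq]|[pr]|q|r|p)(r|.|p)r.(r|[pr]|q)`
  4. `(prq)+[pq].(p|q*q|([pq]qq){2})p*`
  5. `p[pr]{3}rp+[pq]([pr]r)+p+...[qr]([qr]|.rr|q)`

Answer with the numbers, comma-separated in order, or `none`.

1

1 → match
2 → no match
3 → no match
4 → no match — must start with "prq"
5 → no match — must start with "p"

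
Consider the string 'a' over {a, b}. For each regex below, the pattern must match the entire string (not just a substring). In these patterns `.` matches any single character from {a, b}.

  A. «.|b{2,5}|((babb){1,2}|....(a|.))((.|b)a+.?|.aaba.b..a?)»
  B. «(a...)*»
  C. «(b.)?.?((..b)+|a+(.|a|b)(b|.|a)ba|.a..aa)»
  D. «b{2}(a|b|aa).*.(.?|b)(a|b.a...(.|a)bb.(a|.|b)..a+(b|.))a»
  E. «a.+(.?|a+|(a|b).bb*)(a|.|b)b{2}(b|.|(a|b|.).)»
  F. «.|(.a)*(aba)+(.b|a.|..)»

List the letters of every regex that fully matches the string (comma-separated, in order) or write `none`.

A → match
B → no match
C → no match
D → no match — must start with 'b'
E → no match
F → match

A, F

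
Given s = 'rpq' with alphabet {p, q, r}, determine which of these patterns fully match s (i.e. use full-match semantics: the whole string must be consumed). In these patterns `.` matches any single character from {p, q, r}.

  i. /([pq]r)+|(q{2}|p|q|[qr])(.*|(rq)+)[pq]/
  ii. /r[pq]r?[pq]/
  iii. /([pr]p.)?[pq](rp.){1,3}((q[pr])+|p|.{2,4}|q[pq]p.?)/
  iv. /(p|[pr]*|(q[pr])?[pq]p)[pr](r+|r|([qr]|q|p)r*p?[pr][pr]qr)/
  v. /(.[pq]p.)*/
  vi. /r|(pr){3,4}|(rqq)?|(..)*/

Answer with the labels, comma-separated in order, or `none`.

i, ii

i → match
ii → match
iii → no match
iv → no match
v → no match
vi → no match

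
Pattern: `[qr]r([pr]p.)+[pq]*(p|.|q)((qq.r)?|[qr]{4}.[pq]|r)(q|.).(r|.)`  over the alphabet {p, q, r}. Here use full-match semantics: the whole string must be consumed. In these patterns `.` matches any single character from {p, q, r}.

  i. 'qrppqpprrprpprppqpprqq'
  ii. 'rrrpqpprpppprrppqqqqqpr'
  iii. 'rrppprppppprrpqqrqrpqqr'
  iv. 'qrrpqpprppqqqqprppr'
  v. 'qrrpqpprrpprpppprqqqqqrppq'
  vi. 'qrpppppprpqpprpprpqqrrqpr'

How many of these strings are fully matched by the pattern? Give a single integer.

4

i → match
ii → no match
iii → no match
iv → match
v → match
vi → match
Total matched: 4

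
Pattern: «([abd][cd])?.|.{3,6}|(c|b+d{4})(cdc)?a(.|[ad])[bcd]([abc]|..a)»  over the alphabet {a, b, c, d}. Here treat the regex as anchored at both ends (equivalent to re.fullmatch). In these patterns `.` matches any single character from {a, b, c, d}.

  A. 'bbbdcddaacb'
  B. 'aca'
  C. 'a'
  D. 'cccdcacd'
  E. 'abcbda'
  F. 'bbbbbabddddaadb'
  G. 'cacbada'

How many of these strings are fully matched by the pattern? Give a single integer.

A → no match
B → match
C → match
D → no match
E → match
F → no match
G → match
Total matched: 4

4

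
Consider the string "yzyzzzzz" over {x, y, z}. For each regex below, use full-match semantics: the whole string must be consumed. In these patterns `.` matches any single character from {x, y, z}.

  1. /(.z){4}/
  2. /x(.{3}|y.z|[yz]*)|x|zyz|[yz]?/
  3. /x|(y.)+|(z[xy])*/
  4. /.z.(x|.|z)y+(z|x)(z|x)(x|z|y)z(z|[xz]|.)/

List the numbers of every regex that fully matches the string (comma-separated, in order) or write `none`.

1

1 → match
2 → no match
3 → no match
4 → no match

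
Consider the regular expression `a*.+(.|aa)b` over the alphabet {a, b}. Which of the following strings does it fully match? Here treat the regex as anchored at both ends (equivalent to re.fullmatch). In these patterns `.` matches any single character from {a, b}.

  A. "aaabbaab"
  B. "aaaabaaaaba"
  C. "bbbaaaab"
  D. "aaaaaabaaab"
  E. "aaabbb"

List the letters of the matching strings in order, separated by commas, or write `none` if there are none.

A, C, D, E

A. "aaabbaab" → match
B. "aaaabaaaaba" → no match — must end with "b"
C. "bbbaaaab" → match
D. "aaaaaabaaab" → match
E. "aaabbb" → match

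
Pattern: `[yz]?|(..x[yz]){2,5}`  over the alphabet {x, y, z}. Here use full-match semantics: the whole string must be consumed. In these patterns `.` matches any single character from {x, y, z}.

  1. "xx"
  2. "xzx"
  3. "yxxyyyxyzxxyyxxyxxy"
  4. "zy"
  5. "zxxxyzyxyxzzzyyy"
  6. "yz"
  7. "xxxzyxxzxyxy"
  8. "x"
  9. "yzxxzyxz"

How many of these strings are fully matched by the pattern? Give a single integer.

1

1 → no match
2 → no match
3 → no match
4 → no match
5 → no match
6 → no match
7 → match
8 → no match
9 → no match
Total matched: 1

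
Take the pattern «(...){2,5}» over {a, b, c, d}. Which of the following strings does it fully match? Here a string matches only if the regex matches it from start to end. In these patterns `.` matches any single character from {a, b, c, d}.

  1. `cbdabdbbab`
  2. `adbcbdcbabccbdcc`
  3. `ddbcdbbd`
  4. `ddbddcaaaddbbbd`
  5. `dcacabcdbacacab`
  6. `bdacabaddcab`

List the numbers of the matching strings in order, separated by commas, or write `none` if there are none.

1 → no match
2 → no match
3 → no match
4 → match
5 → match
6 → match

4, 5, 6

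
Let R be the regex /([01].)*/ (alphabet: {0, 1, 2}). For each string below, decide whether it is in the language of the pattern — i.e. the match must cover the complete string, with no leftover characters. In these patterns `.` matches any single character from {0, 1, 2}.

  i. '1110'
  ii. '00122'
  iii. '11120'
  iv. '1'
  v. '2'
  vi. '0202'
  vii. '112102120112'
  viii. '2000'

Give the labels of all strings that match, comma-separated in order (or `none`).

i, vi

i → match
ii → no match
iii → no match
iv → no match
v → no match
vi → match
vii → no match
viii → no match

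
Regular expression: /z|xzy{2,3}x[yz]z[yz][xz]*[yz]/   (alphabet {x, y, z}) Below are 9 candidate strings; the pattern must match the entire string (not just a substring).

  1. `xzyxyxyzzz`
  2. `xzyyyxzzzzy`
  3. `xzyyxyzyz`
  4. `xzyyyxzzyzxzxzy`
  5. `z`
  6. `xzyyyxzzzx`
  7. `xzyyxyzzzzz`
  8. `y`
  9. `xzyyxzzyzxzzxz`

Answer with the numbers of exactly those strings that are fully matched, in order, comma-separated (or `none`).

1 → no match
2 → match
3 → match
4 → match
5 → match
6 → no match
7 → match
8 → no match
9 → match

2, 3, 4, 5, 7, 9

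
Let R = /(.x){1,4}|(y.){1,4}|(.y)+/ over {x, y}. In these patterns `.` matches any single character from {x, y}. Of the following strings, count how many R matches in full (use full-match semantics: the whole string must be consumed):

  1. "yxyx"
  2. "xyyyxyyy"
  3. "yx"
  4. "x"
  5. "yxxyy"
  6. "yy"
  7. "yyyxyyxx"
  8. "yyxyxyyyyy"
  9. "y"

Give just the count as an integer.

5

1. "yxyx" → match
2. "xyyyxyyy" → match
3. "yx" → match
4. "x" → no match
5. "yxxyy" → no match
6. "yy" → match
7. "yyyxyyxx" → no match
8. "yyxyxyyyyy" → match
9. "y" → no match
Total matched: 5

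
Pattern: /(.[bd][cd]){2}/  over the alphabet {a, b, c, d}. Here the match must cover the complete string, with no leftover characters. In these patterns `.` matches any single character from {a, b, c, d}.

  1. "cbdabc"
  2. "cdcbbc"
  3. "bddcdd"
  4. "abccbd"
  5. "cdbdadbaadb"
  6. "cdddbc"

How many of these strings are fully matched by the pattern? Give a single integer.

5

1 → match
2 → match
3 → match
4 → match
5 → no match
6 → match
Total matched: 5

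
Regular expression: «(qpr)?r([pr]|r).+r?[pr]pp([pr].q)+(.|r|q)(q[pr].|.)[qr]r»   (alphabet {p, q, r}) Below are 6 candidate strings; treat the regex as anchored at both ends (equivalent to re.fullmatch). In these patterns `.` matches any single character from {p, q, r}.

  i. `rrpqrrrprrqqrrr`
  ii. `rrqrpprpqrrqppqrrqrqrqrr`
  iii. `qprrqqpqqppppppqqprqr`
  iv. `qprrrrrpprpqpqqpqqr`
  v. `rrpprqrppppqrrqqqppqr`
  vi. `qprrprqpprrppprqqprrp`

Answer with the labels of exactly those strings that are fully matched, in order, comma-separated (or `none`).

ii, iv, v

i → no match
ii → match
iii → no match
iv → match
v → match
vi → no match — must end with `r`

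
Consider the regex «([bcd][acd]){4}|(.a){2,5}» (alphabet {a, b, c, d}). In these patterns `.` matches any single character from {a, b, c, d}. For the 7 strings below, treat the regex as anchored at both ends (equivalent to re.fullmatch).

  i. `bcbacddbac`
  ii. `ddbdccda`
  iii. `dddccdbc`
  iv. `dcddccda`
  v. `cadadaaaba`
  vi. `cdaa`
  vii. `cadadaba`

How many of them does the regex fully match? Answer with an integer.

5

i. `bcbacddbac` → no match
ii. `ddbdccda` → match
iii. `dddccdbc` → match
iv. `dcddccda` → match
v. `cadadaaaba` → match
vi. `cdaa` → no match
vii. `cadadaba` → match
Total matched: 5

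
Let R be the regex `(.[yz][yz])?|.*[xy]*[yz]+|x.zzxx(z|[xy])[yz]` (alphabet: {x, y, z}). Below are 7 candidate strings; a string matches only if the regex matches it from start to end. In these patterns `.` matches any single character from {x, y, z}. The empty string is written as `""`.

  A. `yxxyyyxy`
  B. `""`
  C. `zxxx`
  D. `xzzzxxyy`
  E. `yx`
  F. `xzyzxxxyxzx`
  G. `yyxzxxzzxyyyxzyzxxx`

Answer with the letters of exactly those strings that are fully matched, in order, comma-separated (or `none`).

A → match
B → match
C → no match
D → match
E → no match
F → no match
G → no match

A, B, D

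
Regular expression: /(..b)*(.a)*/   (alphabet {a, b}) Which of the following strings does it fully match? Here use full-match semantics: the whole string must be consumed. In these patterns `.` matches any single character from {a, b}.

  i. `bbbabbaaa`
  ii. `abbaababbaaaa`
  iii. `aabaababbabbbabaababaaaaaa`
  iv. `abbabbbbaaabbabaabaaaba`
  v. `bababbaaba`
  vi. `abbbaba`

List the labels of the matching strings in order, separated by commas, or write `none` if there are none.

ii, v, vi

i → no match
ii → match
iii → no match
iv → no match
v → match
vi → match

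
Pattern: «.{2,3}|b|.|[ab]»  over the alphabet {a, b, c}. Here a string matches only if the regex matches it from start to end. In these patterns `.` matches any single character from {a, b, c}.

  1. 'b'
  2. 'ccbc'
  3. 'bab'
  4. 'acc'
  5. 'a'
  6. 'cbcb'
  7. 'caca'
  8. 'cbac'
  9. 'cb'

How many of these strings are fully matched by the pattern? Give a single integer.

1 → match
2 → no match
3 → match
4 → match
5 → match
6 → no match
7 → no match
8 → no match
9 → match
Total matched: 5

5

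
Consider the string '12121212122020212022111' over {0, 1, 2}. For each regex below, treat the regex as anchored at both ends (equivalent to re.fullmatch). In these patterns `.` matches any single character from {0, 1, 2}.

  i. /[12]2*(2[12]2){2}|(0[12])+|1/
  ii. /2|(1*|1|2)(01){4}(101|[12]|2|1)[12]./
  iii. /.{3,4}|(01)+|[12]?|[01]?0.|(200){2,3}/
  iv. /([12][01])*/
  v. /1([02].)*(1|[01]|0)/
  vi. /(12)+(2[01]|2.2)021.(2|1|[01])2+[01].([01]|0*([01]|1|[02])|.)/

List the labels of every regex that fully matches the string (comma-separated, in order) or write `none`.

i → no match
ii → no match
iii → no match
iv → no match
v → no match
vi → match

vi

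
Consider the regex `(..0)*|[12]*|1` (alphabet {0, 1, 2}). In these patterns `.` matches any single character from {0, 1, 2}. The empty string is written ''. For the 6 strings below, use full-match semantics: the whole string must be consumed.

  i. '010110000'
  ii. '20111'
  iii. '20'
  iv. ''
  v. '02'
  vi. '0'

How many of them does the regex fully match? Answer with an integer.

2

i. '010110000' → match
ii. '20111' → no match
iii. '20' → no match
iv. '' → match
v. '02' → no match
vi. '0' → no match
Total matched: 2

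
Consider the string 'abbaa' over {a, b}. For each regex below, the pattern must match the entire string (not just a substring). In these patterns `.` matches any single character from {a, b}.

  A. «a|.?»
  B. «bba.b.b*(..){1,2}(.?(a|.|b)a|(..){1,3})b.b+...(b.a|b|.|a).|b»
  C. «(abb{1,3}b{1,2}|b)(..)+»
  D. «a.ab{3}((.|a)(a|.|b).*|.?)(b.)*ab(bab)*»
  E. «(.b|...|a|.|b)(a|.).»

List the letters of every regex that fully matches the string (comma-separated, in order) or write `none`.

E

A → no match
B → no match
C → no match
D → no match
E → match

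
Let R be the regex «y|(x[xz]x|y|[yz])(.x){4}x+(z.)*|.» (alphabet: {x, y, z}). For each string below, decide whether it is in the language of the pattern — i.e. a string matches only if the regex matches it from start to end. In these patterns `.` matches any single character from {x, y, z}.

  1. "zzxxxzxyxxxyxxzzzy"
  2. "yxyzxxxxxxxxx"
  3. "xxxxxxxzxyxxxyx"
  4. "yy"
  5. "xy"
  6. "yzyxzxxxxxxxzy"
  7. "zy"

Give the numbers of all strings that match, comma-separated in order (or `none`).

1 → no match
2 → no match
3 → no match
4 → no match
5 → no match
6 → no match
7 → no match

none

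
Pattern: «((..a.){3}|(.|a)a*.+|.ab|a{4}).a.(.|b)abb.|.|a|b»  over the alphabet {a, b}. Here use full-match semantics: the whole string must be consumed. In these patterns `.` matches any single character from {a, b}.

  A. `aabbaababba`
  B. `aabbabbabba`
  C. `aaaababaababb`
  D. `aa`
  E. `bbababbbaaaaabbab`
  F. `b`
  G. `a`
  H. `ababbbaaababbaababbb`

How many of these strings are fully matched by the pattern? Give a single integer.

5

A → match
B → match
C → no match
D → no match
E → no match
F → match
G → match
H → match
Total matched: 5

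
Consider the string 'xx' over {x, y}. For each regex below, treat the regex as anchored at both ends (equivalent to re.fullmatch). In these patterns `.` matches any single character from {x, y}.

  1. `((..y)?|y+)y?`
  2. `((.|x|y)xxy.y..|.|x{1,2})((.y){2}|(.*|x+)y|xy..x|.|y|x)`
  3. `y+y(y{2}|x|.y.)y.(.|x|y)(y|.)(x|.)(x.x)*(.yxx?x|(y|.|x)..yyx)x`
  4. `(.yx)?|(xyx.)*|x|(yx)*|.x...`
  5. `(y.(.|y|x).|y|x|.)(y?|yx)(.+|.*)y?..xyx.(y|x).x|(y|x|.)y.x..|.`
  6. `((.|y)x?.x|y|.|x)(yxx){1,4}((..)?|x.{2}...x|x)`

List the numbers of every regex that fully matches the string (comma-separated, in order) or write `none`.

2

1 → no match
2 → match
3 → no match — must start with 'y'
4 → no match
5 → no match
6 → no match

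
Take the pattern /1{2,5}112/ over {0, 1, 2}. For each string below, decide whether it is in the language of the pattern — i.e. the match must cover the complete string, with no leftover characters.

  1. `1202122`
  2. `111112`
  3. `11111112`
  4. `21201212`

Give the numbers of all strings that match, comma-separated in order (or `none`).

2, 3

1 → no match — must end with `1112`
2 → match
3 → match
4 → no match — must start with `1`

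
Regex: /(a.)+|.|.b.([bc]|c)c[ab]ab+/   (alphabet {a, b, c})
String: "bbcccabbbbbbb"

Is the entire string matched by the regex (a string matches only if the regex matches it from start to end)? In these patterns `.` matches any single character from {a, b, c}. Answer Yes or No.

No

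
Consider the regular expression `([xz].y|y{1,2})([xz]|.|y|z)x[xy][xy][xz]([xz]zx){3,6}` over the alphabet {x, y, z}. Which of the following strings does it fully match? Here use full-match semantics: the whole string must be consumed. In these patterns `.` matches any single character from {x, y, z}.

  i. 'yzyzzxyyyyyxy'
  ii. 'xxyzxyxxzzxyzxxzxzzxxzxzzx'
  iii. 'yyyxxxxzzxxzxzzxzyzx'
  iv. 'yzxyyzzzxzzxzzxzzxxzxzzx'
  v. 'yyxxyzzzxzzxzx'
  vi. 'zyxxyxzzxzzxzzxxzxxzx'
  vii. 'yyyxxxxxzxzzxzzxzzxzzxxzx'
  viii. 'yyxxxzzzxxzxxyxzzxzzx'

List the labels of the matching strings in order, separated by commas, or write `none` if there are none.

iv, vii

i → no match — must end with 'zx'
ii → no match
iii → no match
iv → match
v → no match
vi → no match
vii → match
viii → no match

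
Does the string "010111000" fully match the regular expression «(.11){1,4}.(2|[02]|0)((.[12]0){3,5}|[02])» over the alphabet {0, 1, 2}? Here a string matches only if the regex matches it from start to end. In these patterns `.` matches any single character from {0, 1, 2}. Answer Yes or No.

No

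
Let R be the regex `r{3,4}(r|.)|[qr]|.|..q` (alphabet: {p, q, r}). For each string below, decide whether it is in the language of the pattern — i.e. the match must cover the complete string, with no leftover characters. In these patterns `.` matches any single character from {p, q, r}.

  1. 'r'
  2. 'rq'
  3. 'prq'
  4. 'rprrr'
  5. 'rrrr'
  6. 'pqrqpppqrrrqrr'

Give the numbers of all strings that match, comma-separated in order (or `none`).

1, 3, 5

1 → match
2 → no match
3 → match
4 → no match
5 → match
6 → no match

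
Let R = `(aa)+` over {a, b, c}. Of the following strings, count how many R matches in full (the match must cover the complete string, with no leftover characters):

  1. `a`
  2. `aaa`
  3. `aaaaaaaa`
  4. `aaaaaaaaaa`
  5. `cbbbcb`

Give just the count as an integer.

2

1. `a` → no match — must start with `aa`
2. `aaa` → no match
3. `aaaaaaaa` → match
4. `aaaaaaaaaa` → match
5. `cbbbcb` → no match — must start with `aa`
Total matched: 2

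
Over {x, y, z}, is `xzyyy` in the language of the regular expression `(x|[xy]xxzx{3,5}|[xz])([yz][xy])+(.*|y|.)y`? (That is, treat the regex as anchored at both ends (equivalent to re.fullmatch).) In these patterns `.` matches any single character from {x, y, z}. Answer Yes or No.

Yes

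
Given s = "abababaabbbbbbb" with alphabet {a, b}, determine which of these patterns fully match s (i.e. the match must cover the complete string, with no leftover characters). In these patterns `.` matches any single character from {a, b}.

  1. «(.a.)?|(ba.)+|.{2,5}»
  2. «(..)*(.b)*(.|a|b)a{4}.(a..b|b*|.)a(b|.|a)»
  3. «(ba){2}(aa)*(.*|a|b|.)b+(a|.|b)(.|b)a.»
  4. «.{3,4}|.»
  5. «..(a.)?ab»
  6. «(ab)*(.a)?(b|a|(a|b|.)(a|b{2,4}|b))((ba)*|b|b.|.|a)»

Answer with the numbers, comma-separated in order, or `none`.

6

1 → no match
2 → no match
3 → no match — must start with "ba"
4 → no match
5 → no match — must end with "ab"
6 → match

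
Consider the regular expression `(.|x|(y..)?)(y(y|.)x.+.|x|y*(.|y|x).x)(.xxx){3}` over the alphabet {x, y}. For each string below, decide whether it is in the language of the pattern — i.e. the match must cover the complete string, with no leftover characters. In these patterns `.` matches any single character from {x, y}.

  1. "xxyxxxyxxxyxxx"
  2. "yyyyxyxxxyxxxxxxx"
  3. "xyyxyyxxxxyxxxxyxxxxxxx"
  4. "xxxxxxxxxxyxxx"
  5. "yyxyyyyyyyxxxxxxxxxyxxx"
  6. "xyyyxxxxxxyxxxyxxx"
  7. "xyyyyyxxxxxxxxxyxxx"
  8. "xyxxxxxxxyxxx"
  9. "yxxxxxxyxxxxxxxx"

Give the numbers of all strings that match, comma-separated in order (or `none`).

1, 2, 3, 4, 5, 6, 7, 8

1 → match
2 → match
3 → match
4 → match
5 → match
6 → match
7 → match
8 → match
9 → no match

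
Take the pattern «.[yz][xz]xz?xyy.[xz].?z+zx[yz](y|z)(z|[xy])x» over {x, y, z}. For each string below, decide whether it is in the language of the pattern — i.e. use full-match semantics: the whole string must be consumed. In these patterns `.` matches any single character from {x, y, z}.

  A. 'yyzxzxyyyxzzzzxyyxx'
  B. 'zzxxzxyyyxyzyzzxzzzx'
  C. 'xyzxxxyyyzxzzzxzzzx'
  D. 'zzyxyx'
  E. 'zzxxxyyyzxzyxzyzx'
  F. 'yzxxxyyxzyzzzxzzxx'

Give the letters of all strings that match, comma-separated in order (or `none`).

A → match
B → no match
C → no match
D. 'zzyxyx' → no match
E → no match
F → match

A, F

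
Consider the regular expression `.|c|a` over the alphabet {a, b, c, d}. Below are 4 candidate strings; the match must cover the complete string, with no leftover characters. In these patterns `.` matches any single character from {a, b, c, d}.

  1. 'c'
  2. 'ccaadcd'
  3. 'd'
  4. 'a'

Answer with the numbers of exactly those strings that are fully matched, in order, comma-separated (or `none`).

1 → match
2 → no match
3 → match
4 → match

1, 3, 4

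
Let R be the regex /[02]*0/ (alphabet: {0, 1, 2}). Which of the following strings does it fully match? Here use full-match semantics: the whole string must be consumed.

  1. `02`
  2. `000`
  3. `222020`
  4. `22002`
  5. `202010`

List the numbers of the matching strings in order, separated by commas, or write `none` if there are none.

1. `02` → no match — must end with `0`
2. `000` → match
3. `222020` → match
4. `22002` → no match — must end with `0`
5. `202010` → no match

2, 3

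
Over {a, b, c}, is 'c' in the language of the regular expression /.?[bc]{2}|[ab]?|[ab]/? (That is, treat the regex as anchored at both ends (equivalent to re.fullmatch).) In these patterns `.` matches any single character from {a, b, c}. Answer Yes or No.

No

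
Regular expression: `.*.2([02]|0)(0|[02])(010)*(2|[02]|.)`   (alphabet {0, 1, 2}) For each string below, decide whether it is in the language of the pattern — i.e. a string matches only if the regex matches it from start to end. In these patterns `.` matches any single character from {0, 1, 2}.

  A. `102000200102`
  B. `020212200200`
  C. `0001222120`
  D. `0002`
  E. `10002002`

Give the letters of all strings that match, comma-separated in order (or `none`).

A → no match
B → no match
C → no match
D → no match
E → match

E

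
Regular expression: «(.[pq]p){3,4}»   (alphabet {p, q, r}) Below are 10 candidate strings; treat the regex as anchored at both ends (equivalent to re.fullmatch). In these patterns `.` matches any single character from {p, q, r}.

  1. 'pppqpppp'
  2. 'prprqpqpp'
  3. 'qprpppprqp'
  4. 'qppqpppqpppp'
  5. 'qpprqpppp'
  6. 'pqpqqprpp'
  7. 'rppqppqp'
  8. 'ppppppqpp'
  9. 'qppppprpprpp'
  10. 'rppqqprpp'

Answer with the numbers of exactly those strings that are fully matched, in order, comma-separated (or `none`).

1 → no match
2 → no match
3 → no match
4 → match
5 → match
6 → match
7 → no match
8 → match
9 → match
10 → match

4, 5, 6, 8, 9, 10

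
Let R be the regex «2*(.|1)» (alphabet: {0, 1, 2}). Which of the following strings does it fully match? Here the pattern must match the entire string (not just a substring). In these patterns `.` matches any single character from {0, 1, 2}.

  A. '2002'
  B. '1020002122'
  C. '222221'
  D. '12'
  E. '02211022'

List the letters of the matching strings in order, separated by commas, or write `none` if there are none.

A. '2002' → no match
B. '1020002122' → no match
C. '222221' → match
D. '12' → no match
E. '02211022' → no match

C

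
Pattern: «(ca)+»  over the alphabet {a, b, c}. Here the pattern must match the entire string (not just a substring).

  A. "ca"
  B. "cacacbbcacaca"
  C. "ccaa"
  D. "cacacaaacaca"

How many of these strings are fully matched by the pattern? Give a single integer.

A → match
B → no match
C → no match — must start with "ca"
D → no match
Total matched: 1

1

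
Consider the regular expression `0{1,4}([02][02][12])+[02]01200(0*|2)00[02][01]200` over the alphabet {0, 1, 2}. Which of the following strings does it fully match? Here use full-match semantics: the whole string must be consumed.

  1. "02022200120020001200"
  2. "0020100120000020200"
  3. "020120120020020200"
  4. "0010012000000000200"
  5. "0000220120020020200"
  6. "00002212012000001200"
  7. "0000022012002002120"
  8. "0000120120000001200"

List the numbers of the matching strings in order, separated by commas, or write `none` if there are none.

2, 3, 5, 6, 8

1 → no match
2 → match
3 → match
4 → no match
5 → match
6 → match
7 → no match — must end with "200"
8 → match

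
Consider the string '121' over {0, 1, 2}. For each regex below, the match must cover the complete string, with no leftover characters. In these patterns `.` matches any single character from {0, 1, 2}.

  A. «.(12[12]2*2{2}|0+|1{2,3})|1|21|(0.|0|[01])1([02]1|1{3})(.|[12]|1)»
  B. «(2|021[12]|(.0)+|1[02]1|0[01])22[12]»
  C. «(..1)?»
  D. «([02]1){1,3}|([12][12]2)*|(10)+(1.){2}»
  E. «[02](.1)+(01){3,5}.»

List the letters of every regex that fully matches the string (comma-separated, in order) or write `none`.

C

A → no match
B → no match
C → match
D → no match
E → no match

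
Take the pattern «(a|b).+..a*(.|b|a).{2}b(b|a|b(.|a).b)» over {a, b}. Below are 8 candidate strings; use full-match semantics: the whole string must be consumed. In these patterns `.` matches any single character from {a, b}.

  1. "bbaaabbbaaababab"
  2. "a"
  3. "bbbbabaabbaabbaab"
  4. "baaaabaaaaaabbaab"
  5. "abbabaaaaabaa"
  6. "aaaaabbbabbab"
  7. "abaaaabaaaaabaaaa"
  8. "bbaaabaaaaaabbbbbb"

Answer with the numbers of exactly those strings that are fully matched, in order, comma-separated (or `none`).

3, 4, 8

1 → no match
2 → no match
3 → match
4 → match
5 → no match
6 → no match
7 → no match
8 → match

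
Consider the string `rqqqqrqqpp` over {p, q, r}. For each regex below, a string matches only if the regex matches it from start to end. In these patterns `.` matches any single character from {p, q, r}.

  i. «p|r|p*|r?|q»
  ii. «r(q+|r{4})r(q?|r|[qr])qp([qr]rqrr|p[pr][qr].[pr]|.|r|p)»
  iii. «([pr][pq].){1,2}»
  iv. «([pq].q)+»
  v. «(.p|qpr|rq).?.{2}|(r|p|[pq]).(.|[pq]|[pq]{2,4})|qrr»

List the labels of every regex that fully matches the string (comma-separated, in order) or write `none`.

ii

i → no match
ii → match
iii → no match
iv → no match — must end with `q`
v → no match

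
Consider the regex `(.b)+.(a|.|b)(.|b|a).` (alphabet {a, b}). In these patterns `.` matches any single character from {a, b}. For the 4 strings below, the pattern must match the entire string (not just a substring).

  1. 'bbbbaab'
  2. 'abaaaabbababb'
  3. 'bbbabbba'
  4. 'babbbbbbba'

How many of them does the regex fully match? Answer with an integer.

0

1. 'bbbbaab' → no match
2 → no match
3. 'bbbabbba' → no match
4. 'babbbbbbba' → no match
Total matched: 0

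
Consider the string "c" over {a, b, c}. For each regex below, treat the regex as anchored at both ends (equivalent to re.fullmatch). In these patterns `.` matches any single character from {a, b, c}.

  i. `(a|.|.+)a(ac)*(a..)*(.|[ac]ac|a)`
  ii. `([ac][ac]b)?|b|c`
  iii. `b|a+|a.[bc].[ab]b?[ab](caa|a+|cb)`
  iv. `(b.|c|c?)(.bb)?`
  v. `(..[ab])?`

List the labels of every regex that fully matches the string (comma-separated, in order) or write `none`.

ii, iv

i → no match
ii → match
iii → no match
iv → match
v → no match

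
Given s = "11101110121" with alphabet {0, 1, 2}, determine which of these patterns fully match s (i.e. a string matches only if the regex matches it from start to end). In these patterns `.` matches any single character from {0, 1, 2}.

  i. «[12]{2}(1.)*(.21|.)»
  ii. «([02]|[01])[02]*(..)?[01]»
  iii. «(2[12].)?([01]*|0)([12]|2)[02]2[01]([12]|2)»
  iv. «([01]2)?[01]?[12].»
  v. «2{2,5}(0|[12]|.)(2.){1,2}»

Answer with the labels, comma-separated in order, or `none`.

i

i → match
ii → no match
iii → no match
iv → no match
v → no match — must start with "2"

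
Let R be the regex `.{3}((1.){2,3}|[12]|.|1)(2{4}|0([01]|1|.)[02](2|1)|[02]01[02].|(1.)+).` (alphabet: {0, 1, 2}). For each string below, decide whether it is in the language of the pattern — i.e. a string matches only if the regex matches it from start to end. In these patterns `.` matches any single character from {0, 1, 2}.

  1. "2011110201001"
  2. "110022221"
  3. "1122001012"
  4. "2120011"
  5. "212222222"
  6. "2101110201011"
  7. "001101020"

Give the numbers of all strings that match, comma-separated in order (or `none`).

1, 2, 3, 5, 6, 7

1 → match
2 → match
3 → match
4 → no match
5 → match
6 → match
7 → match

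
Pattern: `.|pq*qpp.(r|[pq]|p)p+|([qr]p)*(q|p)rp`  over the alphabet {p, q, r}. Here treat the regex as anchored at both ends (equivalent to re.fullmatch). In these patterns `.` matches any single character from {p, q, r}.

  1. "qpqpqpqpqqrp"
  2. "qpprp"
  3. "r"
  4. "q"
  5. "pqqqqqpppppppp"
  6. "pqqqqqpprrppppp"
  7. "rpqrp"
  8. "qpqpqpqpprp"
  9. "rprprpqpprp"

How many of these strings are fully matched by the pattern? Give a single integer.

1 → no match
2 → match
3 → match
4 → match
5 → match
6 → match
7 → match
8 → match
9 → match
Total matched: 8

8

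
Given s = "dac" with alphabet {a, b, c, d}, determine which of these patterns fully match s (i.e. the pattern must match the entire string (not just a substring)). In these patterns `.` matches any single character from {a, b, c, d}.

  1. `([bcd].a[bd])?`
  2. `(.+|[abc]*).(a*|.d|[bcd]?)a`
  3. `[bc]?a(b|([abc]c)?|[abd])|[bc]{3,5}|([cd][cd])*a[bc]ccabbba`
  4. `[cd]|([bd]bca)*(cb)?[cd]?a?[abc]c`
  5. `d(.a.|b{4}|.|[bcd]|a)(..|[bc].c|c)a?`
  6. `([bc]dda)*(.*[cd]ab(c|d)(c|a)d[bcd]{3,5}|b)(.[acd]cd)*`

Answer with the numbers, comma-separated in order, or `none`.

4, 5

1 → no match
2 → no match — must end with "a"
3 → no match
4 → match
5 → match
6 → no match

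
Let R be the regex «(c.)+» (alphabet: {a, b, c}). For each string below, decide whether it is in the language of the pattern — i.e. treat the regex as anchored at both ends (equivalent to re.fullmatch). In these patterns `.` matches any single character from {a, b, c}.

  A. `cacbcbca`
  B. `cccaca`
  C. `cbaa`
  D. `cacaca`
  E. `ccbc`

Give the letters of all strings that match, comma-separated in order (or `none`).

A, B, D

A → match
B → match
C → no match
D → match
E → no match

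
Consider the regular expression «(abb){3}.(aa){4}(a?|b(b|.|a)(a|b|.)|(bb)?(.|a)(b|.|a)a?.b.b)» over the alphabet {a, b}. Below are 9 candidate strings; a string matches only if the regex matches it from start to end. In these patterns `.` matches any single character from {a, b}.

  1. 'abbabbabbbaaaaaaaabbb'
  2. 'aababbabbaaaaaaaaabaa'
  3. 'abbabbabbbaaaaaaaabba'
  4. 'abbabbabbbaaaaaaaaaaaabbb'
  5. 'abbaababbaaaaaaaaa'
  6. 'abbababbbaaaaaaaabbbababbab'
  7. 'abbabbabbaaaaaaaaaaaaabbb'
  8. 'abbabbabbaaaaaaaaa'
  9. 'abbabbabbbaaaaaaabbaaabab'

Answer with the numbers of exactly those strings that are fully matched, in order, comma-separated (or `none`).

1, 3, 4, 7, 8

1 → match
2 → no match — must start with 'abb'
3 → match
4 → match
5 → no match
6 → no match
7 → match
8 → match
9 → no match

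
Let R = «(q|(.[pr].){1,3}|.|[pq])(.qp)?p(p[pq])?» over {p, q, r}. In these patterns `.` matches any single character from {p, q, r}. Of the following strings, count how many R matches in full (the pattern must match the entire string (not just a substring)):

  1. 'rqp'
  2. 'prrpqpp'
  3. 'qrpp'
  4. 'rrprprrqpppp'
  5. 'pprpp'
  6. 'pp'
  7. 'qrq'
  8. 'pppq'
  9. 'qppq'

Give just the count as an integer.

6

1 → no match
2 → match
3 → match
4 → match
5 → no match
6 → match
7 → no match
8 → match
9 → match
Total matched: 6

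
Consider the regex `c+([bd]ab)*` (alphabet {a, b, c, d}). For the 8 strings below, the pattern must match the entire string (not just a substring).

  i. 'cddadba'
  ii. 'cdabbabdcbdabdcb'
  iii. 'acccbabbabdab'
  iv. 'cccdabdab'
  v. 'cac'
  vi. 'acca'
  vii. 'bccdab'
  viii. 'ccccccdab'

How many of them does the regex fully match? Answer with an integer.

i → no match
ii → no match
iii → no match — must start with 'c'
iv → match
v → no match
vi → no match — must start with 'c'
vii → no match — must start with 'c'
viii → match
Total matched: 2

2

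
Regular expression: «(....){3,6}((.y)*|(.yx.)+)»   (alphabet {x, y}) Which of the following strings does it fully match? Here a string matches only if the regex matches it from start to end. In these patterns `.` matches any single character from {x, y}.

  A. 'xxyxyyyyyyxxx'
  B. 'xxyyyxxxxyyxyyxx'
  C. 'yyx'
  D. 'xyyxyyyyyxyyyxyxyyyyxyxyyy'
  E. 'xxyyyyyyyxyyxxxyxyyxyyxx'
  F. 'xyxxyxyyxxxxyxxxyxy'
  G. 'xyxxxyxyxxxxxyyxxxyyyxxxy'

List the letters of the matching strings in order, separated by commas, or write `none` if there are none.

A → no match
B → match
C → no match
D → match
E → match
F → no match
G → no match

B, D, E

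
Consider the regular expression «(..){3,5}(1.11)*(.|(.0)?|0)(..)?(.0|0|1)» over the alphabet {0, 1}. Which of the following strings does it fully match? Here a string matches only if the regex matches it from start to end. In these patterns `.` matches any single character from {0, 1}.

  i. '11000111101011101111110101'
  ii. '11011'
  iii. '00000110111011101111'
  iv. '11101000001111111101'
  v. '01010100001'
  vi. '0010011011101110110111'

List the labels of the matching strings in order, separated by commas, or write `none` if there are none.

i, iii, iv, v, vi

i → match
ii → no match
iii → match
iv → match
v → match
vi → match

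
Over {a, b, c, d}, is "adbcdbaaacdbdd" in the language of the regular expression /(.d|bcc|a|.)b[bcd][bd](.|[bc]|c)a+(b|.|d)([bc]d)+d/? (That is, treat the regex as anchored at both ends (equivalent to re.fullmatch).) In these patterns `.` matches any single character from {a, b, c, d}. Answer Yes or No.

Yes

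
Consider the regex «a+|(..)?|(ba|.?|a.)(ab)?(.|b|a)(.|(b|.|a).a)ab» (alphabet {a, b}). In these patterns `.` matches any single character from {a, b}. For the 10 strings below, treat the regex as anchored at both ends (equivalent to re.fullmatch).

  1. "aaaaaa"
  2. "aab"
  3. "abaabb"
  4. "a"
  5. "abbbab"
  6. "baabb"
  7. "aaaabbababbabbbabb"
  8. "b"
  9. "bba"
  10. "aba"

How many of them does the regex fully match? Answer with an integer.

1 → match
2 → no match
3 → no match
4 → match
5 → match
6 → no match
7 → no match
8 → no match
9 → no match
10 → no match
Total matched: 3

3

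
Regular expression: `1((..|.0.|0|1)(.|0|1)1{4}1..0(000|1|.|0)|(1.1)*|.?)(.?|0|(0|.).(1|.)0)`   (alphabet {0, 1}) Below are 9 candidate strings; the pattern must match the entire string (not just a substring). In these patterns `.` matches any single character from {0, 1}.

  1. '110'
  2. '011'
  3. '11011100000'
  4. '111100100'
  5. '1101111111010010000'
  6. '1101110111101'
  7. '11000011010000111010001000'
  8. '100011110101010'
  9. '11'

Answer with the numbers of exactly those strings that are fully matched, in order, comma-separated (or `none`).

1, 9

1. '110' → match
2. '011' → no match — must start with '1'
3. '11011100000' → no match
4. '111100100' → no match
5 → no match
6 → no match
7 → no match
8 → no match
9. '11' → match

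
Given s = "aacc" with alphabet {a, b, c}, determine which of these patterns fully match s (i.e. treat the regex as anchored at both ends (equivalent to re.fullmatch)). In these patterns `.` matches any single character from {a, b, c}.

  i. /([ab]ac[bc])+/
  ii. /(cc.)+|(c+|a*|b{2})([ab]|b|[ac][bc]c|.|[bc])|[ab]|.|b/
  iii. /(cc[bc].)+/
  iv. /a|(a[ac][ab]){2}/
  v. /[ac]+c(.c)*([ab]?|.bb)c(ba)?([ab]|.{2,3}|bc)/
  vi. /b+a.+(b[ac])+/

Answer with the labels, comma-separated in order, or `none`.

i, ii

i → match
ii → match
iii → no match — must start with "cc"
iv → no match
v → no match
vi → no match — must start with "b"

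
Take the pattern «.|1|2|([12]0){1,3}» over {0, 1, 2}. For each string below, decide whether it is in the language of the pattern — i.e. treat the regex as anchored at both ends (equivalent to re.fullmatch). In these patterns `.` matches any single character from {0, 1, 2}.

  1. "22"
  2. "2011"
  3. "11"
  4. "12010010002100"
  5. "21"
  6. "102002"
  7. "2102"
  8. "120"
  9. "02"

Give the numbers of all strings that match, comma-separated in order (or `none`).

1 → no match
2 → no match
3 → no match
4 → no match
5 → no match
6 → no match
7 → no match
8 → no match
9 → no match

none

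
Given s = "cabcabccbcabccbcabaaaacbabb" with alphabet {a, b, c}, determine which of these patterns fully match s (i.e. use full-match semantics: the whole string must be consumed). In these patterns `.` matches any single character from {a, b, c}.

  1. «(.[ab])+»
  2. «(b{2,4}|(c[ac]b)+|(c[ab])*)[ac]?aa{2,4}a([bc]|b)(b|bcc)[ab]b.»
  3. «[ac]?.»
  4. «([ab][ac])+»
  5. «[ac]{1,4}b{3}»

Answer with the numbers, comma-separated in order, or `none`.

1 → no match
2 → match
3 → no match
4 → no match
5 → no match

2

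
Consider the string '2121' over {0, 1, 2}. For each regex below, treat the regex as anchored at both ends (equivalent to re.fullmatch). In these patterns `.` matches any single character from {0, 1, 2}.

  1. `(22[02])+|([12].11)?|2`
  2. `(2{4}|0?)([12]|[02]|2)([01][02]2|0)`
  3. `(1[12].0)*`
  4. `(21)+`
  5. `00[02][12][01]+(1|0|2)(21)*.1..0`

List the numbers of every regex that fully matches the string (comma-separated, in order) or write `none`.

1 → no match
2 → no match
3 → no match
4 → match
5 → no match — must start with '00'

4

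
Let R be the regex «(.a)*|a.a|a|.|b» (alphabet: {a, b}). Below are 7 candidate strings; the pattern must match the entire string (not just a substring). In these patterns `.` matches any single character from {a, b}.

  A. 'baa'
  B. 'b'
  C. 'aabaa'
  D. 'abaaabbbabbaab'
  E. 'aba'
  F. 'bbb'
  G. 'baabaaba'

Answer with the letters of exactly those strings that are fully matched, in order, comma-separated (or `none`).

A → no match
B → match
C → no match
D → no match
E → match
F → no match
G → no match

B, E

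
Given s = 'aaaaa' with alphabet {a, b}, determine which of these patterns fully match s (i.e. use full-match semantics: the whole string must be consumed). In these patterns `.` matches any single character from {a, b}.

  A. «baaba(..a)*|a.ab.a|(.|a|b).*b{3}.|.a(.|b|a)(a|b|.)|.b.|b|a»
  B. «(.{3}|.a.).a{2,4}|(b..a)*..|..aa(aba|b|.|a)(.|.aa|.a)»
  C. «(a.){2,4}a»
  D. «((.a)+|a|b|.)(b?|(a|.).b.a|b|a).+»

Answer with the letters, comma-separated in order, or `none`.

A → no match
B → no match
C → match
D → match

C, D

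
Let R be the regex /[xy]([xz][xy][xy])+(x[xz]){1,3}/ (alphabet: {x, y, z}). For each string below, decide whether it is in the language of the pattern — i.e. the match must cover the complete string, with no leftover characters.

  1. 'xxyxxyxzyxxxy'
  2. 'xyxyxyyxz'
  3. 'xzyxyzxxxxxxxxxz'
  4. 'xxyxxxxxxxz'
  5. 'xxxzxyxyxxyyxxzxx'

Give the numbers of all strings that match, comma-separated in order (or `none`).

1 → no match
2 → no match
3 → no match
4 → match
5 → no match

4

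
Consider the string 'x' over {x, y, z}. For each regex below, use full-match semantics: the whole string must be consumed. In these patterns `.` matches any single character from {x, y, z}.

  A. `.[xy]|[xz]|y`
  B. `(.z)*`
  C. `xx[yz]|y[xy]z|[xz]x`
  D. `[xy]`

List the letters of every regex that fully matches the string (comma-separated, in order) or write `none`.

A, D

A → match
B → no match
C → no match
D → match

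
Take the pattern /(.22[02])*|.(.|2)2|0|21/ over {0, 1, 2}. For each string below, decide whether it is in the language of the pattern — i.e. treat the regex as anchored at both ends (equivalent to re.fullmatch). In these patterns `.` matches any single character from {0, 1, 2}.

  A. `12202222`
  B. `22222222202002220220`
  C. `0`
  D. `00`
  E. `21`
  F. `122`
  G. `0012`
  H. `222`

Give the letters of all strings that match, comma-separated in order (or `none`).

A, C, E, F, H

A → match
B → no match
C → match
D → no match
E → match
F → match
G → no match
H → match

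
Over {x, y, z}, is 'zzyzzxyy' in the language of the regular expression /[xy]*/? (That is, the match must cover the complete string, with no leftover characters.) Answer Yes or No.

No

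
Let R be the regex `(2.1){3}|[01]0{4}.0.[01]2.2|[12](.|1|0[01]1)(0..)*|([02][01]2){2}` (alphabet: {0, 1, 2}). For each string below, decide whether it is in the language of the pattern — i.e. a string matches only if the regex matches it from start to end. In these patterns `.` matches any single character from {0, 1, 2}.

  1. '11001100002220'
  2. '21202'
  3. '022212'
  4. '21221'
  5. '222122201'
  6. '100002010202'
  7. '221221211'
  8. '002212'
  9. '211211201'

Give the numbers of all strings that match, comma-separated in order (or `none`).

1 → no match
2 → no match
3 → no match
4 → no match
5 → no match
6 → match
7 → match
8 → match
9 → match

6, 7, 8, 9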